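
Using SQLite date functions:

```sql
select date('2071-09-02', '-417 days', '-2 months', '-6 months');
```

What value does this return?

2069-11-12

Applying '-417 days' to 2071-09-02: counting 417 days back gives 2070-07-12.
Adding -2 months to 2070-07-12 gives 2070-05-12.
Adding -6 months to 2070-05-12 gives 2069-11-12.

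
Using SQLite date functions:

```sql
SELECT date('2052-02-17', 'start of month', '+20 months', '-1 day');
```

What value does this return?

2053-09-30

`start of month` rewinds 2052-02-17 to 2052-02-01.
Adding +20 months to 2052-02-01 gives 2053-10-01.
Going back 1 day from 2053-10-01 reaches 2053-09-30 (last day of September, 30 days).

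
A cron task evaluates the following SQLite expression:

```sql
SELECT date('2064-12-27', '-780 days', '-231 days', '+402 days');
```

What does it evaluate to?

Applying '-780 days' to 2064-12-27: counting 780 days back gives 2062-11-08.
Applying '-231 days' to 2062-11-08: counting 231 days back gives 2062-03-22.
Applying '+402 days' to 2062-03-22: counting 402 days forward gives 2063-04-28.

2063-04-28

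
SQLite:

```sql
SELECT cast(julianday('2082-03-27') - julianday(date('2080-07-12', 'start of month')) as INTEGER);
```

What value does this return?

`start of month` rewinds 2080-07-12 to 2080-07-01.
30 days remain in July 2080 after the 1st (31 − 1).
Full months from August 2080 through February 2082 contribute their day counts.
Then 27 days into March 2082.
Total: 30 + 31 + 30 + 31 + 30 + 31 + 31 + 28 + 31 + 30 + 31 + 30 + 31 + 31 + 30 + 31 + 30 + 31 + 31 + 28 + 27 = 634.

634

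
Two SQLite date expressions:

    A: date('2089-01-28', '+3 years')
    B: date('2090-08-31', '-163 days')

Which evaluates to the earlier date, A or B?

A = 2092-01-28.
B = 2090-03-21.
B is earlier.

B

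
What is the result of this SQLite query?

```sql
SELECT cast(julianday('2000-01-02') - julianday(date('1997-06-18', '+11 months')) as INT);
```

Adding +11 months to 1997-06-18 gives 1998-05-18.
13 days remain in May 1998 after the 18th (31 − 18).
Full months from June 1998 through December 1999 contribute their day counts.
Then 2 days into January 2000.
Total: 13 + 30 + 31 + 31 + 30 + 31 + 30 + 31 + 31 + 28 + 31 + 30 + 31 + 30 + 31 + 31 + 30 + 31 + 30 + 31 + 2 = 594.

594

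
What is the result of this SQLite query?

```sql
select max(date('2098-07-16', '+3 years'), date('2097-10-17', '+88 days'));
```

2101-07-16

date('2098-07-16', '+3 years') → 2101-07-16.
date('2097-10-17', '+88 days') → 2098-01-13.
Later of the two is 2101-07-16.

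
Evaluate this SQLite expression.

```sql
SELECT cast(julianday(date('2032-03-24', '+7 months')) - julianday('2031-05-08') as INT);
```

Adding +7 months to 2032-03-24 gives 2032-10-24.
23 days remain in May 2031 after the 8th (31 − 8).
Full months from June 2031 through September 2032 contribute their day counts.
Then 24 days into October 2032.
Total: 23 + 30 + 31 + 31 + 30 + 31 + 30 + 31 + 31 + 29 + 31 + 30 + 31 + 30 + 31 + 31 + 30 + 24 = 535.

535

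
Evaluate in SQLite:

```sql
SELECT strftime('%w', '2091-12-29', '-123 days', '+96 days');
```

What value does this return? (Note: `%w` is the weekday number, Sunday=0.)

0

First apply '-123 days', '+96 days': 2091-12-29 → 2091-12-02.
2091-12-02 is a Sunday; with Sunday=0 that is 0.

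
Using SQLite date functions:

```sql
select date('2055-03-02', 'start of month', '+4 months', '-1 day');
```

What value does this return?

2055-06-30

`start of month` rewinds 2055-03-02 to 2055-03-01.
Adding +4 months to 2055-03-01 gives 2055-07-01.
Going back 1 day from 2055-07-01 reaches 2055-06-30 (last day of June, 30 days).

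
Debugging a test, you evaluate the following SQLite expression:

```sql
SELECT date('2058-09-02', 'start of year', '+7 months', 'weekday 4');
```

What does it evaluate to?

2058-08-01

`start of year` rewinds 2058-09-02 to 2058-01-01.
Adding +7 months to 2058-01-01 gives 2058-08-01.
`weekday 4` advances to the next Thursday; 2058-08-01 is already a Thursday, so it stays at 2058-08-01.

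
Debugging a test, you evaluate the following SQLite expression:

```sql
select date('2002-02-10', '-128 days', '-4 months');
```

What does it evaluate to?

2001-06-05

Applying '-128 days' to 2002-02-10: counting 128 days back gives 2001-10-05.
Adding -4 months to 2001-10-05 gives 2001-06-05.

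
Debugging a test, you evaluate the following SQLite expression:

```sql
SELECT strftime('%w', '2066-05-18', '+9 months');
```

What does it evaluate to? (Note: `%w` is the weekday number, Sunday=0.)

5

First apply '+9 months': 2066-05-18 → 2067-02-18.
2067-02-18 is a Friday; with Sunday=0 that is 5.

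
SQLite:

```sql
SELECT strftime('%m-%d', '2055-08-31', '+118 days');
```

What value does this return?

First apply '+118 days': 2055-08-31 → 2055-12-27.
`%m-%d` extracts the month-day: 12-27.

12-27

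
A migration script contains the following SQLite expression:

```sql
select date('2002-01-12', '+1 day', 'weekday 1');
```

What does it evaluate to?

Advancing 1 more day within January lands on 2002-01-13.
`weekday 1` advances to the next Monday; 2002-01-13 is a Sunday, so it moves forward to 2002-01-14.

2002-01-14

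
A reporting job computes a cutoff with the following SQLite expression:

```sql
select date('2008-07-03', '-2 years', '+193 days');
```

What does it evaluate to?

Adding -2 years to 2008-07-03 gives 2006-07-03.
Applying '+193 days' to 2006-07-03: counting 193 days forward gives 2007-01-12.

2007-01-12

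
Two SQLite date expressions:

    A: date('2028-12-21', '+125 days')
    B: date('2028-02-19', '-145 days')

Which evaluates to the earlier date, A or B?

B

A = 2029-04-25.
B = 2027-09-27.
B is earlier.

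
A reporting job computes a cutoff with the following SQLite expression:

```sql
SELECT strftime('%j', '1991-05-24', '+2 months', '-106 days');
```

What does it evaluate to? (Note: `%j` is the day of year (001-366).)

099

First apply '+2 months', '-106 days': 1991-05-24 → 1991-04-09.
Day-of-year for 1991-04-09: days since 1991-01-01 inclusive = 99, zero-padded to 099.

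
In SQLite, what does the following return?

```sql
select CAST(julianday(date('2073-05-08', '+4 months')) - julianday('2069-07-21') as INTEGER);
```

1510

Adding +4 months to 2073-05-08 gives 2073-09-08.
10 days remain in July 2069 after the 21st (31 − 21).
Full months from August 2069 through August 2073 contribute their day counts.
Then 8 days into September 2073.
Total: 10 + 31 + 30 + 31 + 30 + 31 + 31 + 28 + 31 + 30 + 31 + 30 + 31 + 31 + 30 + 31 + 30 + 31 + 31 + 28 + 31 + 30 + 31 + 30 + 31 + 31 + 30 + 31 + 30 + 31 + 31 + 29 + 31 + 30 + 31 + 30 + 31 + 31 + 30 + 31 + 30 + 31 + 31 + 28 + 31 + 30 + 31 + 30 + 31 + 31 + 8 = 1510.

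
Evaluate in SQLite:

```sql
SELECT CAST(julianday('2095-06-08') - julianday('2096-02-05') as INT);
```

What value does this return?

-242

22 days remain in June 2095 after the 8th (30 − 8).
Full months from July 2095 through January 2096 contribute their day counts.
Then 5 days into February 2096.
Total: 22 + 31 + 31 + 30 + 31 + 30 + 31 + 31 + 5 = 242.
The subtraction is earlier − later, so the result is −242 → -242.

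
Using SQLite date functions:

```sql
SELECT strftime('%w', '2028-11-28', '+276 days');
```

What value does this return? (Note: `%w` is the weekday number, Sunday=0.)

5

First apply '+276 days': 2028-11-28 → 2029-08-31.
2029-08-31 is a Friday; with Sunday=0 that is 5.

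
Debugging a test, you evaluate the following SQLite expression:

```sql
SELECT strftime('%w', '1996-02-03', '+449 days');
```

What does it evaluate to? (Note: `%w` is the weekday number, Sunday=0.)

0

First apply '+449 days': 1996-02-03 → 1997-04-27.
1997-04-27 is a Sunday; with Sunday=0 that is 0.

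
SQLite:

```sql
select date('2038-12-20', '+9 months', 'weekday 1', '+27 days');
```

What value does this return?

Adding +9 months to 2038-12-20 gives 2039-09-20.
`weekday 1` advances to the next Monday; 2039-09-20 is a Tuesday, so it moves forward to 2039-09-26.
September 2039 has 30 days; 4 remain after the 26th, so 5 days reach 2039-10-01.
Advancing 22 more days within October lands on 2039-10-23.

2039-10-23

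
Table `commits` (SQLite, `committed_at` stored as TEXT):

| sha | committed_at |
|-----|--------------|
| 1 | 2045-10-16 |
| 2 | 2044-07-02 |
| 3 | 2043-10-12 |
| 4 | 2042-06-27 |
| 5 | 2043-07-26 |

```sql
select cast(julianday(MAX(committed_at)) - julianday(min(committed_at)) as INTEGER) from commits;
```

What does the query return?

MIN = 2042-06-27, MAX = 2045-10-16.
3 days remain in June 2042 after the 27th (30 − 27).
Full months from July 2042 through September 2045 contribute their day counts.
Then 16 days into October 2045.
Total: 3 + 31 + 31 + 30 + 31 + 30 + 31 + 31 + 28 + 31 + 30 + 31 + 30 + 31 + 31 + 30 + 31 + 30 + 31 + 31 + 29 + 31 + 30 + 31 + 30 + 31 + 31 + 30 + 31 + 30 + 31 + 31 + 28 + 31 + 30 + 31 + 30 + 31 + 31 + 30 + 16 = 1207.

1207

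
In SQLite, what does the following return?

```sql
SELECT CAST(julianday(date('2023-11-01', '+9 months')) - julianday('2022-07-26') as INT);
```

737

Adding +9 months to 2023-11-01 gives 2024-08-01.
5 days remain in July 2022 after the 26th (31 − 26).
Full months from August 2022 through July 2024 contribute their day counts.
Then 1 day into August 2024.
Total: 5 + 31 + 30 + 31 + 30 + 31 + 31 + 28 + 31 + 30 + 31 + 30 + 31 + 31 + 30 + 31 + 30 + 31 + 31 + 29 + 31 + 30 + 31 + 30 + 31 + 1 = 737.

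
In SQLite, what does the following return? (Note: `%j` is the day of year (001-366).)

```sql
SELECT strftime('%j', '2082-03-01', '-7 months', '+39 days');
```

252

First apply '-7 months', '+39 days': 2082-03-01 → 2081-09-09.
Day-of-year for 2081-09-09: days since 2081-01-01 inclusive = 252, zero-padded to 252.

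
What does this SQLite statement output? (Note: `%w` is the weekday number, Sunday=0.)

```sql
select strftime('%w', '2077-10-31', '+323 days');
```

1

First apply '+323 days': 2077-10-31 → 2078-09-19.
2078-09-19 is a Monday; with Sunday=0 that is 1.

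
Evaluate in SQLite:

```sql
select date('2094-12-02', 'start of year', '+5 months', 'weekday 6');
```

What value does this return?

2094-06-05

`start of year` rewinds 2094-12-02 to 2094-01-01.
Adding +5 months to 2094-01-01 gives 2094-06-01.
`weekday 6` advances to the next Saturday; 2094-06-01 is a Tuesday, so it moves forward to 2094-06-05.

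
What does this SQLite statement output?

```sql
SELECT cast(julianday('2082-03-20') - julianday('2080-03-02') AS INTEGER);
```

748

29 days remain in March 2080 after the 2nd (31 − 2).
Full months from April 2080 through February 2082 contribute their day counts.
Then 20 days into March 2082.
Total: 29 + 30 + 31 + 30 + 31 + 31 + 30 + 31 + 30 + 31 + 31 + 28 + 31 + 30 + 31 + 30 + 31 + 31 + 30 + 31 + 30 + 31 + 31 + 28 + 20 = 748.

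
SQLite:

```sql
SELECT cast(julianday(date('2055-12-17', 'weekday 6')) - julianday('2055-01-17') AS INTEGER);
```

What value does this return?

`weekday 6` advances to the next Saturday; 2055-12-17 is a Friday, so it moves forward to 2055-12-18.
14 days remain in January 2055 after the 17th (31 − 17).
Full months from February 2055 through November 2055 contribute their day counts.
Then 18 days into December 2055.
Total: 14 + 28 + 31 + 30 + 31 + 30 + 31 + 31 + 30 + 31 + 30 + 18 = 335.

335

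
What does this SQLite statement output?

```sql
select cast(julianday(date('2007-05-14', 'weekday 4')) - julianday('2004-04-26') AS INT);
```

`weekday 4` advances to the next Thursday; 2007-05-14 is a Monday, so it moves forward to 2007-05-17.
4 days remain in April 2004 after the 26th (30 − 26).
Full months from May 2004 through April 2007 contribute their day counts.
Then 17 days into May 2007.
Total: 4 + 31 + 30 + 31 + 31 + 30 + 31 + 30 + 31 + 31 + 28 + 31 + 30 + 31 + 30 + 31 + 31 + 30 + 31 + 30 + 31 + 31 + 28 + 31 + 30 + 31 + 30 + 31 + 31 + 30 + 31 + 30 + 31 + 31 + 28 + 31 + 30 + 17 = 1116.

1116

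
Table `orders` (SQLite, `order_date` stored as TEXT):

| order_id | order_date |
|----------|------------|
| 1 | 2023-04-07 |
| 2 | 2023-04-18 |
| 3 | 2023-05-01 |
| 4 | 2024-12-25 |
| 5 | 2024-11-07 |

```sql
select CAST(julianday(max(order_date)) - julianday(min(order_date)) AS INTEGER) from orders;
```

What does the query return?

MIN = 2023-04-07, MAX = 2024-12-25.
23 days remain in April 2023 after the 7th (30 − 7).
Full months from May 2023 through November 2024 contribute their day counts.
Then 25 days into December 2024.
Total: 23 + 31 + 30 + 31 + 31 + 30 + 31 + 30 + 31 + 31 + 29 + 31 + 30 + 31 + 30 + 31 + 31 + 30 + 31 + 30 + 25 = 628.

628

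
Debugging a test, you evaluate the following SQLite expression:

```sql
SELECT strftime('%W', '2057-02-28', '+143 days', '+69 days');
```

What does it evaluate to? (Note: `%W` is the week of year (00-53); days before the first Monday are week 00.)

39

First apply '+143 days', '+69 days': 2057-02-28 → 2057-09-28.
2057-09-28 is a Friday. SQLite's %W counts Mondays since the year started; the result is 39.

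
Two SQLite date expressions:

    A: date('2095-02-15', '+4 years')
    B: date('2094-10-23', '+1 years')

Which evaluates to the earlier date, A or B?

A = 2099-02-15.
B = 2095-10-23.
B is earlier.

B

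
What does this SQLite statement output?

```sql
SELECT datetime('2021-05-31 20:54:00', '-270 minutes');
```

2021-05-31 16:24:00

270 minutes = 4h 30m; -270 minutes from 2021-05-31 20:54:00 is 2021-05-31 16:24:00.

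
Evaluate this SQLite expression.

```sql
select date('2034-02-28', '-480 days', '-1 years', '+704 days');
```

Applying '-480 days' to 2034-02-28: counting 480 days back gives 2032-11-05.
Adding -1 year to 2032-11-05 gives 2031-11-05.
Applying '+704 days' to 2031-11-05: counting 704 days forward gives 2033-10-09.

2033-10-09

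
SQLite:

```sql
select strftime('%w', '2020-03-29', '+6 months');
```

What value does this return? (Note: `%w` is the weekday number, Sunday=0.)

2

First apply '+6 months': 2020-03-29 → 2020-09-29.
2020-09-29 is a Tuesday; with Sunday=0 that is 2.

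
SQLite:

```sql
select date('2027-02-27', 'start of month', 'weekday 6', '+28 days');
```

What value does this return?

2027-03-06

`start of month` rewinds 2027-02-27 to 2027-02-01.
`weekday 6` advances to the next Saturday; 2027-02-01 is a Monday, so it moves forward to 2027-02-06.
February 2027 has 28 days; 22 remain after the 6th, so 23 days reach 2027-03-01.
Advancing 5 more days within March lands on 2027-03-06.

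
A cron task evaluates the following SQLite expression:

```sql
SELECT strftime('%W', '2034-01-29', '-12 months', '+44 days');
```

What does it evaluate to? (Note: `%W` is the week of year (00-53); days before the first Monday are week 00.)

First apply '-12 months', '+44 days': 2034-01-29 → 2033-03-14.
2033-03-14 is a Monday. SQLite's %W counts Mondays since the year started; the result is 11.

11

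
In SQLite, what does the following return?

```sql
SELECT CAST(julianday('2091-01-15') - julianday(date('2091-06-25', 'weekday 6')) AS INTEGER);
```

`weekday 6` advances to the next Saturday; 2091-06-25 is a Monday, so it moves forward to 2091-06-30.
16 days remain in January 2091 after the 15th (31 − 15).
February 2091: 28 days.
March 2091: 31 days.
April 2091: 30 days.
May 2091: 31 days.
Then 30 days into June 2091.
Total: 16 + 28 + 31 + 30 + 31 + 30 = 166.
The subtraction is earlier − later, so the result is −166 → -166.

-166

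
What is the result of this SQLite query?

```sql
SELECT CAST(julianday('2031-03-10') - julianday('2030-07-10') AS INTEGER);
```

21 days remain in July 2030 after the 10th (31 − 10).
Full months from August 2030 through February 2031 contribute their day counts.
Then 10 days into March 2031.
Total: 21 + 31 + 30 + 31 + 30 + 31 + 31 + 28 + 10 = 243.

243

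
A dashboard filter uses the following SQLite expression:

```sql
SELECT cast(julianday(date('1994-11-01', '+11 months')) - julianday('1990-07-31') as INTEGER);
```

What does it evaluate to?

Adding +11 months to 1994-11-01 gives 1995-10-01.
0 days remain in July 1990 after the 31st (31 − 31).
Full months from August 1990 through September 1995 contribute their day counts.
Then 1 day into October 1995.
Total: 0 + 31 + 30 + 31 + 30 + 31 + 31 + 28 + 31 + 30 + 31 + 30 + 31 + 31 + 30 + 31 + 30 + 31 + 31 + 29 + 31 + 30 + 31 + 30 + 31 + 31 + 30 + 31 + 30 + 31 + 31 + 28 + 31 + 30 + 31 + 30 + 31 + 31 + 30 + 31 + 30 + 31 + 31 + 28 + 31 + 30 + 31 + 30 + 31 + 31 + 30 + 31 + 30 + 31 + 31 + 28 + 31 + 30 + 31 + 30 + 31 + 31 + 30 + 1 = 1888.

1888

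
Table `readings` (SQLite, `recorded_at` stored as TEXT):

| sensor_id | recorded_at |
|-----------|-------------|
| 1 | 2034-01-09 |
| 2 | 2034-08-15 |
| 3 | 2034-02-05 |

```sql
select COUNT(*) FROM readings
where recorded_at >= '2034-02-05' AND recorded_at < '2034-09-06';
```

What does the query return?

2

Rows in [2034-02-05, 2034-09-06): 2034-08-15, 2034-02-05 → 2 rows.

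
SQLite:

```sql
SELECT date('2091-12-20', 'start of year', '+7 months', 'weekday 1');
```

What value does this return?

2091-08-06

`start of year` rewinds 2091-12-20 to 2091-01-01.
Adding +7 months to 2091-01-01 gives 2091-08-01.
`weekday 1` advances to the next Monday; 2091-08-01 is a Wednesday, so it moves forward to 2091-08-06.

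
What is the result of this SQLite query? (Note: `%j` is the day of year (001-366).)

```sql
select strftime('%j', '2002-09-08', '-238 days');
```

013

First apply '-238 days': 2002-09-08 → 2002-01-13.
Day-of-year for 2002-01-13: days since 2002-01-01 inclusive = 13, zero-padded to 013.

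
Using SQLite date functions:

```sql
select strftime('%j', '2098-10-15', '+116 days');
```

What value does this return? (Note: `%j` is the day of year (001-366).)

039

First apply '+116 days': 2098-10-15 → 2099-02-08.
Day-of-year for 2099-02-08: days since 2099-01-01 inclusive = 39, zero-padded to 039.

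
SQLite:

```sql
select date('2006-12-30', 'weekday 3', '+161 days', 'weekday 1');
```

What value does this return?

`weekday 3` advances to the next Wednesday; 2006-12-30 is a Saturday, so it moves forward to 2007-01-03.
Applying '+161 days' to 2007-01-03: counting 161 days forward gives 2007-06-13.
`weekday 1` advances to the next Monday; 2007-06-13 is a Wednesday, so it moves forward to 2007-06-18.

2007-06-18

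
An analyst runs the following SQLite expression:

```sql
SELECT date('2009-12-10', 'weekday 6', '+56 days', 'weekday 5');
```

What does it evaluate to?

`weekday 6` advances to the next Saturday; 2009-12-10 is a Thursday, so it moves forward to 2009-12-12.
Applying '+56 days' to 2009-12-12: counting 56 days forward gives 2010-02-06.
`weekday 5` advances to the next Friday; 2010-02-06 is a Saturday, so it moves forward to 2010-02-12.

2010-02-12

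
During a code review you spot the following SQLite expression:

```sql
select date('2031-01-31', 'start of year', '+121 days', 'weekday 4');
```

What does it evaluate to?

2031-05-08

`start of year` rewinds 2031-01-31 to 2031-01-01.
Applying '+121 days' to 2031-01-01: counting 121 days forward gives 2031-05-02.
`weekday 4` advances to the next Thursday; 2031-05-02 is a Friday, so it moves forward to 2031-05-08.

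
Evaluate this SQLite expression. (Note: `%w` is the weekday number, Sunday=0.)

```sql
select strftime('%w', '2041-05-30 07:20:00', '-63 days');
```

First apply '-63 days': 2041-05-30 07:20:00 → 2041-03-28 07:20:00.
2041-03-28 is a Thursday; with Sunday=0 that is 4.

4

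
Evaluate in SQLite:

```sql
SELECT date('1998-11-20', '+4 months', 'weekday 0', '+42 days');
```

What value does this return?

Adding +4 months to 1998-11-20 gives 1999-03-20.
`weekday 0` advances to the next Sunday; 1999-03-20 is a Saturday, so it moves forward to 1999-03-21.
Applying '+42 days' to 1999-03-21: counting 42 days forward gives 1999-05-02.

1999-05-02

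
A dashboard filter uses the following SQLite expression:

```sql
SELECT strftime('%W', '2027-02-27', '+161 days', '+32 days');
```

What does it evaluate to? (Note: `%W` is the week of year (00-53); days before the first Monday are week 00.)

36

First apply '+161 days', '+32 days': 2027-02-27 → 2027-09-08.
2027-09-08 is a Wednesday. SQLite's %W counts Mondays since the year started; the result is 36.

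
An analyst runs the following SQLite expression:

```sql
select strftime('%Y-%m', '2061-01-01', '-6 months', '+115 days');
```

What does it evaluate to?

First apply '-6 months', '+115 days': 2061-01-01 → 2060-10-24.
`%Y-%m` extracts the year-month: 2060-10.

2060-10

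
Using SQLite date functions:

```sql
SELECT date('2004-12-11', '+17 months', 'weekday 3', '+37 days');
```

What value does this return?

Adding +17 months to 2004-12-11 gives 2006-05-11.
`weekday 3` advances to the next Wednesday; 2006-05-11 is a Thursday, so it moves forward to 2006-05-17.
May 2006 has 31 days; 14 remain after the 17th, so 15 days reach 2006-06-01.
Advancing 22 more days within June lands on 2006-06-23.

2006-06-23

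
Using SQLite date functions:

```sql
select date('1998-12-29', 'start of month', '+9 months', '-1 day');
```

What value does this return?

`start of month` rewinds 1998-12-29 to 1998-12-01.
Adding +9 months to 1998-12-01 gives 1999-09-01.
Going back 1 day from 1999-09-01 reaches 1999-08-31 (last day of August, 31 days).

1999-08-31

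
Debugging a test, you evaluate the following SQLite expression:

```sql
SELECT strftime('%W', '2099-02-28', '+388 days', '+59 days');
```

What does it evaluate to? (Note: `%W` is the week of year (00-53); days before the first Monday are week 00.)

20

First apply '+388 days', '+59 days': 2099-02-28 → 2100-05-21.
2100-05-21 is a Friday. SQLite's %W counts Mondays since the year started; the result is 20.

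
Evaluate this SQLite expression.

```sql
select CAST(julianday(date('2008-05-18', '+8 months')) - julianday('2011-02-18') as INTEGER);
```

-761

Adding +8 months to 2008-05-18 gives 2009-01-18.
13 days remain in January 2009 after the 18th (31 − 18).
Full months from February 2009 through January 2011 contribute their day counts.
Then 18 days into February 2011.
Total: 13 + 28 + 31 + 30 + 31 + 30 + 31 + 31 + 30 + 31 + 30 + 31 + 31 + 28 + 31 + 30 + 31 + 30 + 31 + 31 + 30 + 31 + 30 + 31 + 31 + 18 = 761.
The subtraction is earlier − later, so the result is −761 → -761.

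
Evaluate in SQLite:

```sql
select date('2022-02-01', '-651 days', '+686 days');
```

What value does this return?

2022-03-08

Applying '-651 days' to 2022-02-01: counting 651 days back gives 2020-04-21.
Applying '+686 days' to 2020-04-21: counting 686 days forward gives 2022-03-08.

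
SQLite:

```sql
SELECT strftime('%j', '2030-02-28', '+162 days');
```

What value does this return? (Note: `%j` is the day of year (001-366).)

First apply '+162 days': 2030-02-28 → 2030-08-09.
Day-of-year for 2030-08-09: days since 2030-01-01 inclusive = 221, zero-padded to 221.

221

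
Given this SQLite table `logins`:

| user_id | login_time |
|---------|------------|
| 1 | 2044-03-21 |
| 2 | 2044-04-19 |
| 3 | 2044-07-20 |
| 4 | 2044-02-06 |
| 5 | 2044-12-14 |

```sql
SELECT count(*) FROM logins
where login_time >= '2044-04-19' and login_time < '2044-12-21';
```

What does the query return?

Rows in [2044-04-19, 2044-12-21): 2044-04-19, 2044-07-20, 2044-12-14 → 3 rows.

3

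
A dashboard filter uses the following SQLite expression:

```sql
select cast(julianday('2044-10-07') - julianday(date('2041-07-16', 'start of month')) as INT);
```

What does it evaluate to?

1194

`start of month` rewinds 2041-07-16 to 2041-07-01.
30 days remain in July 2041 after the 1st (31 − 1).
Full months from August 2041 through September 2044 contribute their day counts.
Then 7 days into October 2044.
Total: 30 + 31 + 30 + 31 + 30 + 31 + 31 + 28 + 31 + 30 + 31 + 30 + 31 + 31 + 30 + 31 + 30 + 31 + 31 + 28 + 31 + 30 + 31 + 30 + 31 + 31 + 30 + 31 + 30 + 31 + 31 + 29 + 31 + 30 + 31 + 30 + 31 + 31 + 30 + 7 = 1194.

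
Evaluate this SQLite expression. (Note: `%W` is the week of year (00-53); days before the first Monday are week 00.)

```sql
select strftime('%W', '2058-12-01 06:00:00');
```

47

2058-12-01 is a Sunday. SQLite's %W counts Mondays since the year started; the result is 47.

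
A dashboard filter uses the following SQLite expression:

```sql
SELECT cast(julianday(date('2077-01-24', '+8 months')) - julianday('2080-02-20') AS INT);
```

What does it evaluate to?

-879

Adding +8 months to 2077-01-24 gives 2077-09-24.
6 days remain in September 2077 after the 24th (30 − 24).
Full months from October 2077 through January 2080 contribute their day counts.
Then 20 days into February 2080.
Total: 6 + 31 + 30 + 31 + 31 + 28 + 31 + 30 + 31 + 30 + 31 + 31 + 30 + 31 + 30 + 31 + 31 + 28 + 31 + 30 + 31 + 30 + 31 + 31 + 30 + 31 + 30 + 31 + 31 + 20 = 879.
The subtraction is earlier − later, so the result is −879 → -879.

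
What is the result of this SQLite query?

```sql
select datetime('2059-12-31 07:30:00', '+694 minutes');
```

694 minutes = 11h 34m; +694 minutes from 2059-12-31 07:30:00 is 2059-12-31 19:04:00.

2059-12-31 19:04:00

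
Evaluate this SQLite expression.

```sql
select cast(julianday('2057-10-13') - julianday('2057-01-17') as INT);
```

14 days remain in January 2057 after the 17th (31 − 17).
Full months from February 2057 through September 2057 contribute their day counts.
Then 13 days into October 2057.
Total: 14 + 28 + 31 + 30 + 31 + 30 + 31 + 31 + 30 + 13 = 269.

269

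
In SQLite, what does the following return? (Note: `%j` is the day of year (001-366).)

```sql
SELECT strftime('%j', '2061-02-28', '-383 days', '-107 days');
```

First apply '-383 days', '-107 days': 2061-02-28 → 2059-10-27.
Day-of-year for 2059-10-27: days since 2059-01-01 inclusive = 300, zero-padded to 300.

300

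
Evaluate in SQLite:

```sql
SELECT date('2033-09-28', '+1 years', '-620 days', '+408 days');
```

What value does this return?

2034-02-28

Adding +1 year to 2033-09-28 gives 2034-09-28.
Applying '-620 days' to 2034-09-28: counting 620 days back gives 2033-01-16.
Applying '+408 days' to 2033-01-16: counting 408 days forward gives 2034-02-28.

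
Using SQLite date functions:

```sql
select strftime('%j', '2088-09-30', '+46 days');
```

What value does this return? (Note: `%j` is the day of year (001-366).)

First apply '+46 days': 2088-09-30 → 2088-11-15.
Day-of-year for 2088-11-15: days since 2088-01-01 inclusive = 320, zero-padded to 320.

320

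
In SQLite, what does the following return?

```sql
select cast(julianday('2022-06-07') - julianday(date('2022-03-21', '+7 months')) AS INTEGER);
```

Adding +7 months to 2022-03-21 gives 2022-10-21.
23 days remain in June 2022 after the 7th (30 − 7).
July 2022: 31 days.
August 2022: 31 days.
September 2022: 30 days.
Then 21 days into October 2022.
Total: 23 + 31 + 31 + 30 + 21 = 136.
The subtraction is earlier − later, so the result is −136 → -136.

-136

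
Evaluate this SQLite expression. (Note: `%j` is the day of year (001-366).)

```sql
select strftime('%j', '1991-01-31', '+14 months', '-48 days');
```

First apply '+14 months', '-48 days': 1991-01-31 → 1992-02-12.
Day-of-year for 1992-02-12: days since 1992-01-01 inclusive = 43, zero-padded to 043.

043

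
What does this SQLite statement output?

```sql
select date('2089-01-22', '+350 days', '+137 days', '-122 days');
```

Applying '+350 days' to 2089-01-22: counting 350 days forward gives 2090-01-07.
Applying '+137 days' to 2090-01-07: counting 137 days forward gives 2090-05-24.
Applying '-122 days' to 2090-05-24: counting 122 days back gives 2090-01-22.

2090-01-22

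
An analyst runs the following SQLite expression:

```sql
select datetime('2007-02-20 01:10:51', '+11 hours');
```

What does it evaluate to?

2007-02-20 12:10:51

+11 hours from 2007-02-20 01:10:51 is 2007-02-20 12:10:51.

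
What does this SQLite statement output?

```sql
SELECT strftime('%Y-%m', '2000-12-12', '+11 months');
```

2001-11

First apply '+11 months': 2000-12-12 → 2001-11-12.
`%Y-%m` extracts the year-month: 2001-11.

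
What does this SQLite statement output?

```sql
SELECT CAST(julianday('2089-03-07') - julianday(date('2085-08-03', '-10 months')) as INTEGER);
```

1616

Adding -10 months to 2085-08-03 gives 2084-10-03.
28 days remain in October 2084 after the 3rd (31 − 3).
Full months from November 2084 through February 2089 contribute their day counts.
Then 7 days into March 2089.
Total: 28 + 30 + 31 + 31 + 28 + 31 + 30 + 31 + 30 + 31 + 31 + 30 + 31 + 30 + 31 + 31 + 28 + 31 + 30 + 31 + 30 + 31 + 31 + 30 + 31 + 30 + 31 + 31 + 28 + 31 + 30 + 31 + 30 + 31 + 31 + 30 + 31 + 30 + 31 + 31 + 29 + 31 + 30 + 31 + 30 + 31 + 31 + 30 + 31 + 30 + 31 + 31 + 28 + 7 = 1616.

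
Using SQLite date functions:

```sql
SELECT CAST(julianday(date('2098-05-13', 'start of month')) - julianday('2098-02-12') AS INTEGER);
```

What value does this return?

`start of month` rewinds 2098-05-13 to 2098-05-01.
16 days remain in February 2098 after the 12th (28 − 12).
March 2098: 31 days.
April 2098: 30 days.
Then 1 day into May 2098.
Total: 16 + 31 + 30 + 1 = 78.

78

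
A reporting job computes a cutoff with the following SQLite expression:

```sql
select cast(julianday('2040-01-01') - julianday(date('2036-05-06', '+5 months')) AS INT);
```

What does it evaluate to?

Adding +5 months to 2036-05-06 gives 2036-10-06.
25 days remain in October 2036 after the 6th (31 − 6).
Full months from November 2036 through December 2039 contribute their day counts.
Then 1 day into January 2040.
Total: 25 + 30 + 31 + 31 + 28 + 31 + 30 + 31 + 30 + 31 + 31 + 30 + 31 + 30 + 31 + 31 + 28 + 31 + 30 + 31 + 30 + 31 + 31 + 30 + 31 + 30 + 31 + 31 + 28 + 31 + 30 + 31 + 30 + 31 + 31 + 30 + 31 + 30 + 31 + 1 = 1182.

1182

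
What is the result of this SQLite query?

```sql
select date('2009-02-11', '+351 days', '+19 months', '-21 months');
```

2009-11-28

Applying '+351 days' to 2009-02-11: counting 351 days forward gives 2010-01-28.
Adding +19 months to 2010-01-28 gives 2011-08-28.
Adding -21 months to 2011-08-28 gives 2009-11-28.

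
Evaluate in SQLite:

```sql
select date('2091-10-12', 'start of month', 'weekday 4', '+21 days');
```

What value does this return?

2091-10-25

`start of month` rewinds 2091-10-12 to 2091-10-01.
`weekday 4` advances to the next Thursday; 2091-10-01 is a Monday, so it moves forward to 2091-10-04.
Advancing 21 more days within October lands on 2091-10-25.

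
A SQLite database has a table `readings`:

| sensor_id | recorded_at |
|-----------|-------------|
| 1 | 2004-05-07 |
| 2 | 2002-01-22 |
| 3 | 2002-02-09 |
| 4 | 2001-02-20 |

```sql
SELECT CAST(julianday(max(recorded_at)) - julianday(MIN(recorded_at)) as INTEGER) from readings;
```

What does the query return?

MIN = 2001-02-20, MAX = 2004-05-07.
8 days remain in February 2001 after the 20th (28 − 20).
Full months from March 2001 through April 2004 contribute their day counts.
Then 7 days into May 2004.
Total: 8 + 31 + 30 + 31 + 30 + 31 + 31 + 30 + 31 + 30 + 31 + 31 + 28 + 31 + 30 + 31 + 30 + 31 + 31 + 30 + 31 + 30 + 31 + 31 + 28 + 31 + 30 + 31 + 30 + 31 + 31 + 30 + 31 + 30 + 31 + 31 + 29 + 31 + 30 + 7 = 1172.

1172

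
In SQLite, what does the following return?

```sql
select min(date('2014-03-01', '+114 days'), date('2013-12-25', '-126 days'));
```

2013-08-21

date('2014-03-01', '+114 days') → 2014-06-23.
date('2013-12-25', '-126 days') → 2013-08-21.
Earlier of the two is 2013-08-21.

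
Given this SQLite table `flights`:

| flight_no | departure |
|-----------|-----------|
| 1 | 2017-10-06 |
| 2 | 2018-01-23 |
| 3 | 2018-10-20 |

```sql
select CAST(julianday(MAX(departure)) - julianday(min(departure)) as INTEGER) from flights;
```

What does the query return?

MIN = 2017-10-06, MAX = 2018-10-20.
25 days remain in October 2017 after the 6th (31 − 6).
Full months from November 2017 through September 2018 contribute their day counts.
Then 20 days into October 2018.
Total: 25 + 30 + 31 + 31 + 28 + 31 + 30 + 31 + 30 + 31 + 31 + 30 + 20 = 379.

379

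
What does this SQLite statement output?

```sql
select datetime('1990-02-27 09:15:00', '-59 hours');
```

1990-02-24 22:15:00

-59 hours from 1990-02-27 09:15:00 is 1990-02-24 22:15:00 (crosses midnight).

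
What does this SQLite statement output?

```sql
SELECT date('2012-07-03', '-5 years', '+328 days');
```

Adding -5 years to 2012-07-03 gives 2007-07-03.
Applying '+328 days' to 2007-07-03: counting 328 days forward gives 2008-05-26.

2008-05-26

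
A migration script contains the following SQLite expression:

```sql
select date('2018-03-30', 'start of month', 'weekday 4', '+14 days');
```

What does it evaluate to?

`start of month` rewinds 2018-03-30 to 2018-03-01.
`weekday 4` advances to the next Thursday; 2018-03-01 is already a Thursday, so it stays at 2018-03-01.
Advancing 14 more days within March lands on 2018-03-15.

2018-03-15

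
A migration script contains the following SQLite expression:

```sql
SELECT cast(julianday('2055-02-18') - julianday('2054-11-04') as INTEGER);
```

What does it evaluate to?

106

26 days remain in November 2054 after the 4th (30 − 4).
December 2054: 31 days.
January 2055: 31 days.
Then 18 days into February 2055.
Total: 26 + 31 + 31 + 18 = 106.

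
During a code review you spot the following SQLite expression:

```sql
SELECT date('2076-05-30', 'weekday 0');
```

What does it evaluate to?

`weekday 0` advances to the next Sunday; 2076-05-30 is a Saturday, so it moves forward to 2076-05-31.

2076-05-31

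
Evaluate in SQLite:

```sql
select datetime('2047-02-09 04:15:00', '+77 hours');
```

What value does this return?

2047-02-12 09:15:00

+77 hours from 2047-02-09 04:15:00 is 2047-02-12 09:15:00 (crosses midnight).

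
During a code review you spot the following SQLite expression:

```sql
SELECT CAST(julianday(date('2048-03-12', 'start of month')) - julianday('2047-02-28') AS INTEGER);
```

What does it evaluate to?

367

`start of month` rewinds 2048-03-12 to 2048-03-01.
0 days remain in February 2047 after the 28th (28 − 28).
Full months from March 2047 through February 2048 contribute their day counts.
Then 1 day into March 2048.
Total: 0 + 31 + 30 + 31 + 30 + 31 + 31 + 30 + 31 + 30 + 31 + 31 + 29 + 1 = 367.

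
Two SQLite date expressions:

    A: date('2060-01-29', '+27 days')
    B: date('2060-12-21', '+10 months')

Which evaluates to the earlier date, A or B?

A

A = 2060-02-25.
B = 2061-10-21.
A is earlier.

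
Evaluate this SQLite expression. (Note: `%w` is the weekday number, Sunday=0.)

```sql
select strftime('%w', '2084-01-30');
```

0

2084-01-30 is a Sunday; with Sunday=0 that is 0.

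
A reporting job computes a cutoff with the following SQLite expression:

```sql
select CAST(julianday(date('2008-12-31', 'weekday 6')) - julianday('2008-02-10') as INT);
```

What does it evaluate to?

`weekday 6` advances to the next Saturday; 2008-12-31 is a Wednesday, so it moves forward to 2009-01-03.
19 days remain in February 2008 after the 10th (29 − 10).
Full months from March 2008 through December 2008 contribute their day counts.
Then 3 days into January 2009.
Total: 19 + 31 + 30 + 31 + 30 + 31 + 31 + 30 + 31 + 30 + 31 + 3 = 328.

328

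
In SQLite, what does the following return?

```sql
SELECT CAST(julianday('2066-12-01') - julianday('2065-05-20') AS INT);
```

560

11 days remain in May 2065 after the 20th (31 − 20).
Full months from June 2065 through November 2066 contribute their day counts.
Then 1 day into December 2066.
Total: 11 + 30 + 31 + 31 + 30 + 31 + 30 + 31 + 31 + 28 + 31 + 30 + 31 + 30 + 31 + 31 + 30 + 31 + 30 + 1 = 560.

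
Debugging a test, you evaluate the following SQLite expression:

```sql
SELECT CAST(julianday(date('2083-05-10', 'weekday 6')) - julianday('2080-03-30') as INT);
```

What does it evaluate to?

1141

`weekday 6` advances to the next Saturday; 2083-05-10 is a Monday, so it moves forward to 2083-05-15.
1 day remains in March 2080 after the 30th (31 − 30).
Full months from April 2080 through April 2083 contribute their day counts.
Then 15 days into May 2083.
Total: 1 + 30 + 31 + 30 + 31 + 31 + 30 + 31 + 30 + 31 + 31 + 28 + 31 + 30 + 31 + 30 + 31 + 31 + 30 + 31 + 30 + 31 + 31 + 28 + 31 + 30 + 31 + 30 + 31 + 31 + 30 + 31 + 30 + 31 + 31 + 28 + 31 + 30 + 15 = 1141.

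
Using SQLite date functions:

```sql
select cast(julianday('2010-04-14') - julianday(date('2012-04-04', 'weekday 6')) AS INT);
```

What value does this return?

`weekday 6` advances to the next Saturday; 2012-04-04 is a Wednesday, so it moves forward to 2012-04-07.
16 days remain in April 2010 after the 14th (30 − 14).
Full months from May 2010 through March 2012 contribute their day counts.
Then 7 days into April 2012.
Total: 16 + 31 + 30 + 31 + 31 + 30 + 31 + 30 + 31 + 31 + 28 + 31 + 30 + 31 + 30 + 31 + 31 + 30 + 31 + 30 + 31 + 31 + 29 + 31 + 7 = 724.
The subtraction is earlier − later, so the result is −724 → -724.

-724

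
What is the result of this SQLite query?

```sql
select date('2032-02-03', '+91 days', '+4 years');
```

Applying '+91 days' to 2032-02-03: counting 91 days forward gives 2032-05-04.
Adding +4 years to 2032-05-04 gives 2036-05-04.

2036-05-04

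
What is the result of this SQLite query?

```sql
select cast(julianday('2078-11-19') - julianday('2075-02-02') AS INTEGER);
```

26 days remain in February 2075 after the 2nd (28 − 2).
Full months from March 2075 through October 2078 contribute their day counts.
Then 19 days into November 2078.
Total: 26 + 31 + 30 + 31 + 30 + 31 + 31 + 30 + 31 + 30 + 31 + 31 + 29 + 31 + 30 + 31 + 30 + 31 + 31 + 30 + 31 + 30 + 31 + 31 + 28 + 31 + 30 + 31 + 30 + 31 + 31 + 30 + 31 + 30 + 31 + 31 + 28 + 31 + 30 + 31 + 30 + 31 + 31 + 30 + 31 + 19 = 1386.

1386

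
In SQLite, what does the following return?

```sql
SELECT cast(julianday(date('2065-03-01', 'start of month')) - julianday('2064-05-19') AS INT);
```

`start of month` rewinds 2065-03-01 to 2065-03-01.
12 days remain in May 2064 after the 19th (31 − 19).
Full months from June 2064 through February 2065 contribute their day counts.
Then 1 day into March 2065.
Total: 12 + 30 + 31 + 31 + 30 + 31 + 30 + 31 + 31 + 28 + 1 = 286.

286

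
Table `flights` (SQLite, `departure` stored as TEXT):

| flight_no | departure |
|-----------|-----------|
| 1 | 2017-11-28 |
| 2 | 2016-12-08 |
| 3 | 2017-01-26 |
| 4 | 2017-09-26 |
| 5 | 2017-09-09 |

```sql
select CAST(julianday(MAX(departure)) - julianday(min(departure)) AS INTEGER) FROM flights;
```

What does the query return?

MIN = 2016-12-08, MAX = 2017-11-28.
23 days remain in December 2016 after the 8th (31 − 8).
Full months from January 2017 through October 2017 contribute their day counts.
Then 28 days into November 2017.
Total: 23 + 31 + 28 + 31 + 30 + 31 + 30 + 31 + 31 + 30 + 31 + 28 = 355.

355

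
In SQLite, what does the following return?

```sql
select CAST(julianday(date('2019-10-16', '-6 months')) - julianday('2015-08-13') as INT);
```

Adding -6 months to 2019-10-16 gives 2019-04-16.
18 days remain in August 2015 after the 13th (31 − 13).
Full months from September 2015 through March 2019 contribute their day counts.
Then 16 days into April 2019.
Total: 18 + 30 + 31 + 30 + 31 + 31 + 29 + 31 + 30 + 31 + 30 + 31 + 31 + 30 + 31 + 30 + 31 + 31 + 28 + 31 + 30 + 31 + 30 + 31 + 31 + 30 + 31 + 30 + 31 + 31 + 28 + 31 + 30 + 31 + 30 + 31 + 31 + 30 + 31 + 30 + 31 + 31 + 28 + 31 + 16 = 1342.

1342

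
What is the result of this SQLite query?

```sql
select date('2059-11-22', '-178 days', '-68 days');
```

2059-03-21

Applying '-178 days' to 2059-11-22: counting 178 days back gives 2059-05-28.
Applying '-68 days' to 2059-05-28: counting 68 days back gives 2059-03-21.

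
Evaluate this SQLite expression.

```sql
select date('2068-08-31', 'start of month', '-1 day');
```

`start of month` rewinds 2068-08-31 to 2068-08-01.
Going back 1 day from 2068-08-01 reaches 2068-07-31 (last day of July, 31 days).

2068-07-31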